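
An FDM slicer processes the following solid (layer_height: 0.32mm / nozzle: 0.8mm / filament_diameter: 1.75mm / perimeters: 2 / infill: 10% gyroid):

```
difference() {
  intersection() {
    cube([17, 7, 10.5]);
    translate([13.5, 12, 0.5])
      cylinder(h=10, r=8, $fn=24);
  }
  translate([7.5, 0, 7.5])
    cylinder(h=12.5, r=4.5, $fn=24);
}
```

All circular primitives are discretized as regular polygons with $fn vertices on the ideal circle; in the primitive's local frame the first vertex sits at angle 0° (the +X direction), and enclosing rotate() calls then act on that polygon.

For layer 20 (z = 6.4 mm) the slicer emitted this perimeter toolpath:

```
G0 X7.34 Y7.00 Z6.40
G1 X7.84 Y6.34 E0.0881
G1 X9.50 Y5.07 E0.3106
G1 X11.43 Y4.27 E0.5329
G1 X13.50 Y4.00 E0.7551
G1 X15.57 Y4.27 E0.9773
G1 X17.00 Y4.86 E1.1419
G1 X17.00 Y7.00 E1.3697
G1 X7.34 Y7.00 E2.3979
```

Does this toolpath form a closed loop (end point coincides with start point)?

Start point (G0): (7.34, 7.00). End point (last G1): the path returns to the start — closed.

yes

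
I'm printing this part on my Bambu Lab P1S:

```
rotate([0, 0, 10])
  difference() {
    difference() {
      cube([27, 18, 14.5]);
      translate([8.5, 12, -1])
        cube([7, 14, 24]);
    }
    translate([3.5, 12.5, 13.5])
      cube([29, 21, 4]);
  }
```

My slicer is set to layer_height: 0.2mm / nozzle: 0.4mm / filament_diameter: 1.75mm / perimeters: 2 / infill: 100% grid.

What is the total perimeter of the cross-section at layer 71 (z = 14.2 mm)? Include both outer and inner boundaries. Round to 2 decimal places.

At z = 14.2 mm: the cube (footprint 27×18) is included at this height (perimeter 90.00 mm); the 7×14 cube at (8.5, 12) contributes its full rectangle (perimeter 42.00 mm); After the difference (first − rest): starting from the 27×18 cube, the 7×14 cube at (8.5, 12) partially overlaps it — only the 42.00 mm² overlap (of its 98.00 mm²) is removed, clipping the outline — boundary = 102.00 mm; the cube at (3.5, 12.5) is present — its section is the full 29×21 rectangle (perimeter 100.00 mm); Subtracting the remaining from the first: starting from that combined region, the 29×21 cube at (3.5, 12.5) partially overlaps it — only the 90.75 mm² overlap (of its 609.00 mm²) is removed, clipping the outline — boundary = 91.00 mm; (rotated 10° about Z; rotation is an isometry so areas/perimeters/island counts are preserved). Overall, the cross-section is a single solid region. Total boundary length (outer) = 91.00 mm.

91.00 mm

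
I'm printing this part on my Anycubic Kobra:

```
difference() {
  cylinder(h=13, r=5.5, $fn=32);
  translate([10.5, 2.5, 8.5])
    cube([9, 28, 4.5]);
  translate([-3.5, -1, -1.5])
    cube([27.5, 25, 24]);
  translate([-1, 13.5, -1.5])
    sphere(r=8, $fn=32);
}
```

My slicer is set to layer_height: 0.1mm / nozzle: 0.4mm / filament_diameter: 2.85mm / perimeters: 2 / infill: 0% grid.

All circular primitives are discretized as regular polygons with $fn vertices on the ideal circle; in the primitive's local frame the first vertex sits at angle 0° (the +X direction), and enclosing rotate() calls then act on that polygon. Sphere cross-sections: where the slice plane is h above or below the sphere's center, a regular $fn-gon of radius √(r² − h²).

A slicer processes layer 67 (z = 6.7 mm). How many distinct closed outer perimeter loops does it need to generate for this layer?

1

At z = 6.7 mm: the r=5.5 cylinder gives a regular 32-gon of circumradius 5.5 (constant along its height); the cube at (10.5, 2.5) is not intersected at this z (z outside [8.5, 13]); the cube at (-3.5, -1) is present — its section is the full 27.5×25 rectangle; the sphere at (-1, 13.5) is absent (|z−center|=8.200 > r=8); Taking the first minus the rest: starting from the r=5.5 cylinder, the 27.5×25 cube at (-3.5, -1) partially overlaps it — only the 50.35 mm² overlap (of its 687.50 mm²) is removed, clipping the outline — 1 connected region. The result has 1 disconnected region.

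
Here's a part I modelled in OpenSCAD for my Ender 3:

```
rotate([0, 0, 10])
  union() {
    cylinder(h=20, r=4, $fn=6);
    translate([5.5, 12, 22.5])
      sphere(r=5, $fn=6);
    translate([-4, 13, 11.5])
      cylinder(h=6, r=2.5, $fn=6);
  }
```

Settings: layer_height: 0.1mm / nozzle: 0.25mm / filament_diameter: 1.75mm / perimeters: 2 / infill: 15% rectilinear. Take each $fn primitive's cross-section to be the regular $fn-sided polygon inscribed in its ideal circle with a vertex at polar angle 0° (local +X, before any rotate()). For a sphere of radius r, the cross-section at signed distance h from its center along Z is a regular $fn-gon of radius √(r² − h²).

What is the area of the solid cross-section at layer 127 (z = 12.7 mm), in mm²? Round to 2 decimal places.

At z = 12.7 mm: the cylinder: section is a regular 6-gon, circumradius r=4 (area = (6/2)·4.000²·sin(360°/6) = 41.57 mm²); the sphere at (5.5, 12) is absent (|z−center|=9.800 > r=5); the cylinder at (-4, 13): section is a regular 6-gon, circumradius r=2.5 (area = (6/2)·2.500²·sin(360°/6) = 16.24 mm²); Merging all regions: the 2 present regions are separate (no shared area or edge), so areas and boundary lengths simply add and each stays a separate island — area = 57.81 mm²; (whole slice rotated 10° about Z — lengths, areas and connectivity unchanged). Overall, the cross-section has 2 separate islands. Net area = 57.81 mm².

57.81 mm²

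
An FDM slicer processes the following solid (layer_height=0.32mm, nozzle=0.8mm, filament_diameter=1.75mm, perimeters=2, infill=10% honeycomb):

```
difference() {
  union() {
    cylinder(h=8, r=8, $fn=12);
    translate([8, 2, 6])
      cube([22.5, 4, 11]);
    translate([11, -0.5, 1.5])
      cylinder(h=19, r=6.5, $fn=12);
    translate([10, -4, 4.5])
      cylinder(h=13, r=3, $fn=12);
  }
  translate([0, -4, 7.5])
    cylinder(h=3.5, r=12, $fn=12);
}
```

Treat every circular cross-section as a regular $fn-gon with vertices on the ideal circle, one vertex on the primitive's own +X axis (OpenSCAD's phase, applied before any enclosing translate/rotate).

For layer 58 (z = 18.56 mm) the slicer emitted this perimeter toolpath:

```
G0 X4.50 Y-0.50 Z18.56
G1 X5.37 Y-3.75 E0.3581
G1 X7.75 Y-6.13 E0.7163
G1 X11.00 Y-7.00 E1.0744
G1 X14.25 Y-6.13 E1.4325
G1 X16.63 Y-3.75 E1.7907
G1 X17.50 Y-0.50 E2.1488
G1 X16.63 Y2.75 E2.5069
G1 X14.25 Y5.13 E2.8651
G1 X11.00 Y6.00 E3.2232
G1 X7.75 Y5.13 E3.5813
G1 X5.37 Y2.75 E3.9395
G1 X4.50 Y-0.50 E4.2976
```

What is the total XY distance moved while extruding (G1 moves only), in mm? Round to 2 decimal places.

40.38 mm

Sum the Euclidean lengths of each G1 segment: total = 40.38 mm.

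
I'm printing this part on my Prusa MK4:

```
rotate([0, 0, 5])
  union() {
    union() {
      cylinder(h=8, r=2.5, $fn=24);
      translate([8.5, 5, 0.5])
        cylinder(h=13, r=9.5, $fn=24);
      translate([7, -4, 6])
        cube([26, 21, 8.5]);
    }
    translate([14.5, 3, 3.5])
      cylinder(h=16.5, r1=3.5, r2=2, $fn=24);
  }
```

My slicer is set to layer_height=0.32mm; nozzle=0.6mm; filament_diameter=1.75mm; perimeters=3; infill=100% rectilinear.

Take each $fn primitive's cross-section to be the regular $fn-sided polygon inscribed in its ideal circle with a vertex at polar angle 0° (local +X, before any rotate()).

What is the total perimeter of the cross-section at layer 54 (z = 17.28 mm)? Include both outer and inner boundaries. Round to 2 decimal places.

14.08 mm

At z = 17.28 mm: the cylinder is not intersected at this z (z outside [0, 8]); the cylinder at (8.5, 5) is absent (z outside [0.5, 13.5]); the cube at (7, -4) is absent (z outside [6, 14.5]); Taking the union: nothing is present at this height; the cone at (14.5, 3) (r1=3.5→r2=2) has section circumradius 2.247 here — a regular 24-gon (perimeter = 2·24·2.247·sin(180°/24) = 14.08 mm); Merging all regions: only the cone at (14.5, 3) is present, so the union is just that shape — boundary = 14.08 mm; (rotated 5° about Z; rotation is an isometry so areas/perimeters/island counts are preserved). Overall, the cross-section is a single solid region. Total boundary length (outer) = 14.08 mm.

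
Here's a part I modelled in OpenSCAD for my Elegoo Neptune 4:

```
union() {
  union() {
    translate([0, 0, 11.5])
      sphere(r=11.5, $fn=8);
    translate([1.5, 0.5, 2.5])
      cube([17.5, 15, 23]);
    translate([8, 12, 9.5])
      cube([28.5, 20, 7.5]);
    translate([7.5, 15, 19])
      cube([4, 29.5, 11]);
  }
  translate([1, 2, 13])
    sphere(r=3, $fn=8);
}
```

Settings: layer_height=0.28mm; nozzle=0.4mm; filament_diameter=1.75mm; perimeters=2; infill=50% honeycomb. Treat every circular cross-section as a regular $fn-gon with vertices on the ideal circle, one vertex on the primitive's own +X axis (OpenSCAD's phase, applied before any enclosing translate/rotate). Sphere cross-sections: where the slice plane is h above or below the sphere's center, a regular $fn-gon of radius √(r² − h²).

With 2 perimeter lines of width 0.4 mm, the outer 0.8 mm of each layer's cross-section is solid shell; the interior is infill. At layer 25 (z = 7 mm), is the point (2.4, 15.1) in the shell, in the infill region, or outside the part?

shell

At z = 7 mm: the r=11.5 sphere slices to a regular 8-gon of circumradius 10.583 (√(r²−h²) with h=4.5 from center); the 17.5×15 cube at (1.5, 0.5) contributes its full rectangle; the cube at (8, 12) is not intersected at this z (z outside [9.5, 17]); the cube at (7.5, 15) is absent (z outside [19, 30]); Merging all regions: the regions partially overlap (shared area 59.30 mm²), so overlapping operands fuse into one piece — 1 connected region; the sphere at (1, 2) is absent (|z−center|=6.000 > r=3); Combining (union): only that combined region is present, so the union is just that shape — 1 connected region. Overall, the cross-section is a single solid region. The nearest boundary edge runs (1.50, 15.50)→(19.00, 15.50); distance from the point to it = 0.40 mm. The point is inside the cross-section, 0.40 mm from the nearest boundary — within the 0.8 mm shell band (2 × 0.4).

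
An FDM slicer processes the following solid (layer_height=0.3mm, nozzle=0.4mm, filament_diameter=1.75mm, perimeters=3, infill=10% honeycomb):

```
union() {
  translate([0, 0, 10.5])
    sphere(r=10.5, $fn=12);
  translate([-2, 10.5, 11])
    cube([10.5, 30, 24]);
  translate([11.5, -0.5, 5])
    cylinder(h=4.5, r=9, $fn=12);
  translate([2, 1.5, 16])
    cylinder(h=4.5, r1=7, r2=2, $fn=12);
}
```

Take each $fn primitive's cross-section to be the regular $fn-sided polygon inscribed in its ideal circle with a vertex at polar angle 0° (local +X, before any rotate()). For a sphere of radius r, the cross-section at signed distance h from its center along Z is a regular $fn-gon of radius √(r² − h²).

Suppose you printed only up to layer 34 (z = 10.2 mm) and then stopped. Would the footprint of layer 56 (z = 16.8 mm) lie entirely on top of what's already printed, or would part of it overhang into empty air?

part overhangs

Compare the two slices. At z = 10.2: the sphere: section is a regular 12-gon, circumradius = √(r²−h²) = √(10.5²−0.3²) = 10.496 (area = (12/2)·10.496²·sin(360°/12) = 330.48 mm²); the cube at (-2, 10.5) is not intersected at this z (z outside [11, 35]); the cylinder at (11.5, -0.5) is absent (z outside [5, 9.5]); the cone at (2, 1.5) is not intersected at this z (z outside [16, 20.5]); Taking the union: only the r=10.5 sphere is present, so the union is just that shape — area = 330.48 mm². At z = 16.8: the r=10.5 sphere slices to a regular 12-gon of circumradius 8.400 (√(r²−h²) with h=6.3 from center) (area = (12/2)·8.400²·sin(360°/12) = 211.68 mm²); the cube at (-2, 10.5) is present — its section is the full 10.5×30 rectangle (area 315.00 mm²); the cylinder at (11.5, -0.5) is not intersected at this z (z outside [5, 9.5]); the cone at (2, 1.5) (r1=7→r2=2) has section circumradius 6.111 here — a regular 12-gon (area = (12/2)·6.111²·sin(360°/12) = 112.04 mm²); Taking the union: the regions partially overlap — summed areas 638.72 mm² minus the doubly-counted overlap 110.77 mm² gives 527.94 mm² — area = 527.94 mm². Checking containment: at z = 16.8 the cross-section extends beyond the z = 10.2 cross-section by about 315.00 mm².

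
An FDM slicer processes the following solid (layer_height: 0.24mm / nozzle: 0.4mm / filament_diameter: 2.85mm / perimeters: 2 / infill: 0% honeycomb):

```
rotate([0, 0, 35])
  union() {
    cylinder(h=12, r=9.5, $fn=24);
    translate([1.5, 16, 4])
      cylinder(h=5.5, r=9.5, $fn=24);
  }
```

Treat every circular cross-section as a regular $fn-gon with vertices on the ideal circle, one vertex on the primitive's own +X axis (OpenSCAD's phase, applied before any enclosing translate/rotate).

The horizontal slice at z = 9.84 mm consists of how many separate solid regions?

At z = 9.84 mm: the cylinder: section is a regular 24-gon, circumradius r=9.5; the cylinder at (1.5, 16) is not intersected at this z (z outside [4, 9.5]); Merging all regions: only the r=9.5 cylinder is present, so the union is just that shape — 1 connected region; (whole slice rotated 35° about Z — lengths, areas and connectivity unchanged). The result has 1 disconnected region.

1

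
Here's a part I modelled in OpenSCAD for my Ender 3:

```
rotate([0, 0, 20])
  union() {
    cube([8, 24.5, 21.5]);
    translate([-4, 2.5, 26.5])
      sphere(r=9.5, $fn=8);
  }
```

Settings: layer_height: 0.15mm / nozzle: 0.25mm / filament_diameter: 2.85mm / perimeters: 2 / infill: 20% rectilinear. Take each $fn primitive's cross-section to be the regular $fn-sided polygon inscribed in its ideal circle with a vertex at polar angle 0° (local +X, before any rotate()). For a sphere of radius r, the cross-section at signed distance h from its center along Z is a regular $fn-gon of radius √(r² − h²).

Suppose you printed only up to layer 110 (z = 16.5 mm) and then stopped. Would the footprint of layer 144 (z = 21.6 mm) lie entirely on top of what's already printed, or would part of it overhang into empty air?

part overhangs

Compare the two slices. At z = 16.5: the cube is present — its section is the full 8×24.5 rectangle (area 196.00 mm²); the sphere at (-4, 2.5) is not intersected at this z (|z−center|=10.000 > r=9.5); Taking the union: only the 8×24.5 cube is present, so the union is just that shape — area = 196.00 mm²; (rotated 20° about Z; rotation is an isometry so areas/perimeters/island counts are preserved). At z = 21.6: the cube does not reach this height (z outside [0, 21.5]); the r=9.5 sphere at (-4, 2.5) contributes a regular 8-gon of circumradius √(9.5²−4.9²) = 8.139 (area = (8/2)·8.139²·sin(360°/8) = 187.36 mm²); Merging all regions: only the r=9.5 sphere at (-4, 2.5) is present, so the union is just that shape — area = 187.36 mm²; (whole slice rotated 20° about Z — lengths, areas and connectivity unchanged). Checking containment: at z = 21.6 the cross-section extends beyond the z = 16.5 cross-section by about 160.71 mm².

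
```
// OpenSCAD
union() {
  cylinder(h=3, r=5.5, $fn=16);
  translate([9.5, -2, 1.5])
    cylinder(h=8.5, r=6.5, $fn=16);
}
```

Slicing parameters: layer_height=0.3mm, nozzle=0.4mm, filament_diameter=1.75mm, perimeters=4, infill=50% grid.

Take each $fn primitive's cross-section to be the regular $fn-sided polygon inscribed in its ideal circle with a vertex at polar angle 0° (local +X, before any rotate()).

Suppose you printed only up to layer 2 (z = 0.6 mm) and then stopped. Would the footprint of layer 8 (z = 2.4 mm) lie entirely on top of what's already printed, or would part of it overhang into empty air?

Compare the two slices. At z = 0.6: the cylinder: section is a regular 16-gon, circumradius r=5.5 (area = (16/2)·5.500²·sin(360°/16) = 92.61 mm²); the cylinder at (9.5, -2) is absent (z outside [1.5, 10]); Combining (union): only the r=5.5 cylinder is present, so the union is just that shape — area = 92.61 mm². At z = 2.4: the r=5.5 cylinder gives a regular 16-gon of circumradius 5.5 (constant along its height) (area = (16/2)·5.500²·sin(360°/16) = 92.61 mm²); the r=6.5 cylinder at (9.5, -2) gives a regular 16-gon of circumradius 6.5 (constant along its height) (area = (16/2)·6.500²·sin(360°/16) = 129.35 mm²); Combining (union): the regions partially overlap — summed areas 221.96 mm² minus the doubly-counted overlap 9.82 mm² gives 212.13 mm² — area = 212.13 mm². Checking containment: at z = 2.4 the cross-section extends beyond the z = 0.6 cross-section by about 119.53 mm².

part overhangs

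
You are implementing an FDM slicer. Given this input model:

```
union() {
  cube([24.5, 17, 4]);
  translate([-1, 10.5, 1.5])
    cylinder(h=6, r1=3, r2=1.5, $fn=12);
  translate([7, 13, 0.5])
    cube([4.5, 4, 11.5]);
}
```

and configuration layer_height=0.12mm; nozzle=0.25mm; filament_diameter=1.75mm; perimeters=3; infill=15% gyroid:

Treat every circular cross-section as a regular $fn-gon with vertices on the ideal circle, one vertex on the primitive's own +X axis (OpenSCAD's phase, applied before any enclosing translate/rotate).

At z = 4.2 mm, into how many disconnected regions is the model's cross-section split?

2

At z = 4.2 mm: the cube is not intersected at this z (z outside [0, 4]); the cone at (-1, 10.5) (r1=3→r2=1.5) has section circumradius 2.325 here — a regular 12-gon; the cube at (7, 13) (footprint 4.5×4) is included at this height; Merging all regions: the 2 present regions are separate (no shared area or edge), so areas and boundary lengths simply add and each stays a separate island — 2 connected regions. The result has 2 disconnected regions.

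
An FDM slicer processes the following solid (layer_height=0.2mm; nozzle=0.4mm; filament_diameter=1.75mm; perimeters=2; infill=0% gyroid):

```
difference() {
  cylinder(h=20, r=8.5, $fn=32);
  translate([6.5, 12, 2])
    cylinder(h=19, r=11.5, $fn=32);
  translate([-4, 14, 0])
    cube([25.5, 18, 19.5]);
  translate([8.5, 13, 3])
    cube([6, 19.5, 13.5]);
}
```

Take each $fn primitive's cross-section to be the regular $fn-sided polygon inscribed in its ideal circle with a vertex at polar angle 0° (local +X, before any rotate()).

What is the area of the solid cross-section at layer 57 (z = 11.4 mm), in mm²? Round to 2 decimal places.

At z = 11.4 mm: the r=8.5 cylinder gives a regular 32-gon of circumradius 8.5 (constant along its height) (area = (32/2)·8.500²·sin(360°/32) = 225.52 mm²); the r=11.5 cylinder at (6.5, 12) contributes a regular 32-gon of circumradius 11.5 (area = (32/2)·11.500²·sin(360°/32) = 412.81 mm²); the cube at (-4, 14) (footprint 25.5×18) is included at this height (area 459.00 mm²); the cube at (8.5, 13) (footprint 6×19.5) is included at this height (area 117.00 mm²); Taking the first minus the rest: starting from the r=8.5 cylinder (225.52 mm²), the r=11.5 cylinder at (6.5, 12) partially overlaps it — only the 62.01 mm² overlap (of its 412.81 mm²) is removed, clipping the outline; the 25.5×18 cube at (-4, 14) misses the remaining region (no effect); the 6×19.5 cube at (8.5, 13) misses the remaining region (no effect) — area = 163.51 mm². Overall, the cross-section is a single solid region. Net area = 163.51 mm².

163.51 mm²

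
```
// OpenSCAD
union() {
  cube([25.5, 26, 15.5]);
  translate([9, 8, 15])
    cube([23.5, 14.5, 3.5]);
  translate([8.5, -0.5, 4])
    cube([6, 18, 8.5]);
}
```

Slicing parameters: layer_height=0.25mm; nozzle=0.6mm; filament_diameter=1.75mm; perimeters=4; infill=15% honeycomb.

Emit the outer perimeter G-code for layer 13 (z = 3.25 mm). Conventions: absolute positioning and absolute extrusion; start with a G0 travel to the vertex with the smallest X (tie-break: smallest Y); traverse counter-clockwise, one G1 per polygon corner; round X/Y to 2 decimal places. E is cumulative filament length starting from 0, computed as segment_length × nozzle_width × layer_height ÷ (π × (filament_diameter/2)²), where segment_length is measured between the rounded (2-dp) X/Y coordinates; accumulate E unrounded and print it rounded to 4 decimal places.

At z = 3.25 mm: the 25.5×26 cube contributes its full rectangle; the cube at (9, 8) is not intersected at this z (z outside [15, 18.5]); the cube at (8.5, -0.5) is absent (z outside [4, 12.5]); Combining (union): only the 25.5×26 cube is present, so the union is just that shape — 1 connected region. The outline is a single polygon with 4 vertices. Extrusion per mm of travel: 0.6 × 0.25 / (π × 0.875²) = 0.062363. Accumulating E over each segment gives final E = 6.4234.

G0 X0.00 Y0.00 Z3.25
G1 X25.50 Y0.00 E1.5903
G1 X25.50 Y26.00 E3.2117
G1 X0.00 Y26.00 E4.8019
G1 X0.00 Y0.00 E6.4234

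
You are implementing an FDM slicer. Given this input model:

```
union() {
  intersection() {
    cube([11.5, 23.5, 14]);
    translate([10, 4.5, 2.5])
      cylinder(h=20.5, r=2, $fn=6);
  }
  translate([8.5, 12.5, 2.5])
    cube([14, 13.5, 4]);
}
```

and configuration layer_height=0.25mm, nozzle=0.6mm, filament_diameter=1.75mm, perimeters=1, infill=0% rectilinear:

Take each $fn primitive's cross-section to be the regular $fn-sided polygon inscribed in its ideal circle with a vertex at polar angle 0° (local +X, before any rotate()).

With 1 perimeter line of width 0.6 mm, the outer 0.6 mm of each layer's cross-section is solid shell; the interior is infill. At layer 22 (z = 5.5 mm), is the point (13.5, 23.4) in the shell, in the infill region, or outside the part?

infill

At z = 5.5 mm: the cube is present — its section is the full 11.5×23.5 rectangle; the r=2 cylinder at (10, 4.5) contributes a regular 6-gon of circumradius 2; Taking the intersection: the r=2 cylinder at (10, 4.5) partially overlaps the 11.5×23.5 cube; clipping to the common part keeps 9.96 mm² — 1 connected region; the cube at (8.5, 12.5) is present — its section is the full 14×13.5 rectangle; Merging all regions: the 2 present regions are separate (no shared area or edge), so areas and boundary lengths simply add and each stays a separate island — 2 connected regions. Overall, the cross-section has 2 separate islands. The nearest boundary edge runs (8.50, 26.00)→(22.50, 26.00); distance from the point to it = 2.60 mm. (Shell/infill is judged within the island containing the point — the largest one.) The point is inside the cross-section and 2.60 mm from the nearest boundary — more than the 0.6 mm shell width (1 × 0.6), so it's in the infill interior.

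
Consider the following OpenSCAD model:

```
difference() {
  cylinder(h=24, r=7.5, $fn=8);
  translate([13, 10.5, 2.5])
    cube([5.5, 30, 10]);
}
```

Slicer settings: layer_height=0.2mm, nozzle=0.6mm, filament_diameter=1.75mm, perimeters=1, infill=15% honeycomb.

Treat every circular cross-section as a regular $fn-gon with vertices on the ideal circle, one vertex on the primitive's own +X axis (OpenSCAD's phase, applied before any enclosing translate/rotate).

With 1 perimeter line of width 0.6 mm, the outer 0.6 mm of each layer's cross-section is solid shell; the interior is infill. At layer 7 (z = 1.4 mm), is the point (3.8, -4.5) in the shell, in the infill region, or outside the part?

infill

At z = 1.4 mm: the cylinder: section is a regular 8-gon, circumradius r=7.5; the cube at (13, 10.5) does not reach this height (z outside [2.5, 12.5]); Subtracting the remaining from the first: none of the subtracted shapes is present at this height, so the r=7.5 cylinder is unchanged — 1 connected region. Overall, the cross-section is a single solid region. The nearest boundary edge runs (-0.00, -7.50)→(5.30, -5.30); distance from the point to it = 1.32 mm. The point is inside the cross-section and 1.32 mm from the nearest boundary — more than the 0.6 mm shell width (1 × 0.6), so it's in the infill interior.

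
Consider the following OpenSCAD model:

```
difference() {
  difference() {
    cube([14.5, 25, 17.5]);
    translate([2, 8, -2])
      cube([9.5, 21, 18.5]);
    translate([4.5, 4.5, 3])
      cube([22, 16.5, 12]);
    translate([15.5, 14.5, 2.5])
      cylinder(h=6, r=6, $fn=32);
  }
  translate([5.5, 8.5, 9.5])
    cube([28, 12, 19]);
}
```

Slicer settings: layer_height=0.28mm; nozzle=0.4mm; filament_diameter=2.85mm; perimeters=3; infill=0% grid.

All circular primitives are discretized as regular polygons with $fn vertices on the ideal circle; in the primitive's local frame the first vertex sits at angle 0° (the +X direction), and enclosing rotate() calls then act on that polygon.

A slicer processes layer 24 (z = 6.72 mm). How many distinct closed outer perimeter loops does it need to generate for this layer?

2

At z = 6.72 mm: the 14.5×25 cube contributes its full rectangle; the cube at (2, 8) is present — its section is the full 9.5×21 rectangle; the cube at (4.5, 4.5) is present — its section is the full 22×16.5 rectangle; the cylinder at (15.5, 14.5): section is a regular 32-gon, circumradius r=6; Taking the first minus the rest: starting from the 14.5×25 cube, the 9.5×21 cube at (2, 8) partially overlaps it — only the 161.50 mm² overlap (of its 199.50 mm²) is removed, clipping the outline; the 22×16.5 cube at (4.5, 4.5) partially overlaps it — only the 74.00 mm² overlap (of its 363.00 mm²) is removed, clipping the outline; the r=6 cylinder at (15.5, 14.5) misses the remaining region (no effect) — 2 connected regions; the cube at (5.5, 8.5) does not reach this height (z outside [9.5, 28.5]); Subtracting the remaining from the first: none of the subtracted shapes is present at this height, so the result so far is unchanged — 2 connected regions. The result has 2 disconnected regions.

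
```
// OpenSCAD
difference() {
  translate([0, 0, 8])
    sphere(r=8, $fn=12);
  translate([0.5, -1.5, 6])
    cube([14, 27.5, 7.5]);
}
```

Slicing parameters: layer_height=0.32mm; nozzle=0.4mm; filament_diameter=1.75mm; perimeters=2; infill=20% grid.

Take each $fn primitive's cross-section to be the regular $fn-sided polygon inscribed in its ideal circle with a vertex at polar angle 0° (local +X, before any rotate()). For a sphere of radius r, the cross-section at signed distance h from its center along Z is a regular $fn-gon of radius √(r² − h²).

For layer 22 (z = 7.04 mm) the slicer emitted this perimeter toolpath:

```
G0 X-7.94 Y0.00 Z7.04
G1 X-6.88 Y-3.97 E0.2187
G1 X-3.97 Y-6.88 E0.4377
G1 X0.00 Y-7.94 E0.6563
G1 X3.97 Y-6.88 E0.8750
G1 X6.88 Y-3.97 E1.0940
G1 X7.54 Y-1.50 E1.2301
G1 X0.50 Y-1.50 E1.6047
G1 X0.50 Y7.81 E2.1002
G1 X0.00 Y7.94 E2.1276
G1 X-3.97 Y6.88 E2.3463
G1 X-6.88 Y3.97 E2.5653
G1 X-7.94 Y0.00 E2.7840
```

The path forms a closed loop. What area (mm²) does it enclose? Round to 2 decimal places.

135.00 mm²

Apply the shoelace formula to the sequence of (X, Y) vertices; enclosed area = 135.00 mm².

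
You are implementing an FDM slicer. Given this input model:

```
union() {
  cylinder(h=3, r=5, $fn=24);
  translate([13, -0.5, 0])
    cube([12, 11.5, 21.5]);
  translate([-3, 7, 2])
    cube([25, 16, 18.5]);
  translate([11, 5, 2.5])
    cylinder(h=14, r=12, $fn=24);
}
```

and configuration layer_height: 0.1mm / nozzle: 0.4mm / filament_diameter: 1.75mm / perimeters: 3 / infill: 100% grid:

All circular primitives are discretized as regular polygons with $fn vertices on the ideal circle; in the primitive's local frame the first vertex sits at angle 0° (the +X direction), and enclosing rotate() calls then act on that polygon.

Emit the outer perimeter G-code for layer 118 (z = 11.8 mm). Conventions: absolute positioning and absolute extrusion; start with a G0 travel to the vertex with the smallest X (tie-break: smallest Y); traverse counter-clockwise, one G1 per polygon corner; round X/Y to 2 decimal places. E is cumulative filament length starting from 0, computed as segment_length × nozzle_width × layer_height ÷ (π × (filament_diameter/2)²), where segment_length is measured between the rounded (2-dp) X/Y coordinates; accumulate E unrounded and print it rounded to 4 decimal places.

G0 X-3.00 Y7.00 Z11.80
G1 X-0.74 Y7.00 E0.0376
G1 X-1.00 Y5.00 E0.0711
G1 X-0.59 Y1.89 E0.1233
G1 X0.61 Y-1.00 E0.1753
G1 X2.51 Y-3.49 E0.2274
G1 X5.00 Y-5.39 E0.2795
G1 X7.89 Y-6.59 E0.3315
G1 X11.00 Y-7.00 E0.3837
G1 X14.11 Y-6.59 E0.4359
G1 X17.00 Y-5.39 E0.4879
G1 X19.49 Y-3.49 E0.5400
G1 X21.39 Y-1.00 E0.5921
G1 X21.60 Y-0.50 E0.6011
G1 X25.00 Y-0.50 E0.6577
G1 X25.00 Y11.00 E0.8489
G1 X22.00 Y11.00 E0.8988
G1 X22.00 Y23.00 E1.0983
G1 X-3.00 Y23.00 E1.5141
G1 X-3.00 Y7.00 E1.7802

At z = 11.8 mm: the cylinder is absent (z outside [0, 3]); the cube at (13, -0.5) (footprint 12×11.5) is included at this height; the 25×16 cube at (-3, 7) contributes its full rectangle; the cylinder at (11, 5): section is a regular 24-gon, circumradius r=12; Combining (union): the regions partially overlap (shared area 284.08 mm²), so overlapping operands fuse into one piece — 1 connected region. The outline is a single polygon with 19 vertices. Extrusion per mm of travel: 0.4 × 0.1 / (π × 0.875²) = 0.016630. Accumulating E over each segment gives final E = 1.7802.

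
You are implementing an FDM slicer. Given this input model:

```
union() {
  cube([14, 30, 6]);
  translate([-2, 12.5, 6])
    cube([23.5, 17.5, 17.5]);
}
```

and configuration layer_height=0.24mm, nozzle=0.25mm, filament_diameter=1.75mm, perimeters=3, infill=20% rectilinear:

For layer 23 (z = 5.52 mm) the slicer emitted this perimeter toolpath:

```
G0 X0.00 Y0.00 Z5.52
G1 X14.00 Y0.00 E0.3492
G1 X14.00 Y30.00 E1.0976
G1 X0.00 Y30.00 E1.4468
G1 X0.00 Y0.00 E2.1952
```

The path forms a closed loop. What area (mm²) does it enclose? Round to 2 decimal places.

420.00 mm²

Apply the shoelace formula to the sequence of (X, Y) vertices; enclosed area = 420.00 mm².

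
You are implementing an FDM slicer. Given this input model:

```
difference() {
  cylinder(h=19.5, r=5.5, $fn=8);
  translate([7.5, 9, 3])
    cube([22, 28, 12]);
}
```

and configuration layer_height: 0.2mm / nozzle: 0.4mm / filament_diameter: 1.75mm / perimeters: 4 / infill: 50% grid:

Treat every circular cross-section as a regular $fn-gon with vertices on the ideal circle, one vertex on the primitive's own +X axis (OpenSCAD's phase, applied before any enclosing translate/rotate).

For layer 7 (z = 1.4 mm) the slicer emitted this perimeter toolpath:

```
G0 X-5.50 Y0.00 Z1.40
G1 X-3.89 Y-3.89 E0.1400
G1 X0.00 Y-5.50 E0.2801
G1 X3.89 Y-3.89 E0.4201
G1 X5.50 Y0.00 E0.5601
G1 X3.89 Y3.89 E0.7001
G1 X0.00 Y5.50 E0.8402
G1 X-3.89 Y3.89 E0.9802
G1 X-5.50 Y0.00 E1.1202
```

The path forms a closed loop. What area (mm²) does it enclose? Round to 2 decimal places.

85.58 mm²

Apply the shoelace formula to the sequence of (X, Y) vertices; enclosed area = 85.58 mm².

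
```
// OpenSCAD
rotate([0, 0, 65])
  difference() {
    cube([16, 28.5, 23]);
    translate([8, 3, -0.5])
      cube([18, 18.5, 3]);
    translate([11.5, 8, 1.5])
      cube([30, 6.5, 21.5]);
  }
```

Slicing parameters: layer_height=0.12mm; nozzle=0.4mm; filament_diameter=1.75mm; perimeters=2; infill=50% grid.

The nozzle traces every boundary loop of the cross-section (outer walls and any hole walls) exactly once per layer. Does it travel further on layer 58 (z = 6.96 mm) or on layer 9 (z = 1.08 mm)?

Layer 58 (z = 6.96): the cube (footprint 16×28.5) is included at this height (perimeter 89.00 mm); the cube at (8, 3) is absent (z outside [-0.5, 2.5]); the cube at (11.5, 8) (footprint 30×6.5) is included at this height (perimeter 73.00 mm); Subtracting the remaining from the first: starting from the 16×28.5 cube, the 30×6.5 cube at (11.5, 8) partially overlaps it — only the 29.25 mm² overlap (of its 195.00 mm²) is removed, clipping the outline — boundary = 98.00 mm; (rotated 65° about Z; rotation is an isometry so areas/perimeters/island counts are preserved). So its perimeter = 98.00 mm. Layer 9 (z = 1.08): the 16×28.5 cube contributes its full rectangle (perimeter 89.00 mm); the cube at (8, 3) (footprint 18×18.5) is included at this height (perimeter 73.00 mm); the cube at (11.5, 8) is absent (z outside [1.5, 23]); After the difference (first − rest): starting from the 16×28.5 cube, the 18×18.5 cube at (8, 3) partially overlaps it — only the 148.00 mm² overlap (of its 333.00 mm²) is removed, clipping the outline — boundary = 105.00 mm; (whole slice rotated 65° about Z — lengths, areas and connectivity unchanged). So its perimeter = 105.00 mm. Layer 9 is larger (105.00 vs 98.00 mm).

layer 9 (z = 1.08 mm)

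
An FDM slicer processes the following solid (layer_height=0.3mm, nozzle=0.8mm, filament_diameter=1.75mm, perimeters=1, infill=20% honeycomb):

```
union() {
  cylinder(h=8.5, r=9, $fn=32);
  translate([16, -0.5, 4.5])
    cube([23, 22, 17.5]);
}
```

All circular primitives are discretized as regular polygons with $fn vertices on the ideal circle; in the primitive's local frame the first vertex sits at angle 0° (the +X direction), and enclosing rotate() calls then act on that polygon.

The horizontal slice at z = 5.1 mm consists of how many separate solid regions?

2

At z = 5.1 mm: the cylinder: section is a regular 32-gon, circumradius r=9; the cube at (16, -0.5) is present — its section is the full 23×22 rectangle; Taking the union: the 2 present regions are separate (no shared area or edge), so areas and boundary lengths simply add and each stays a separate island — 2 connected regions. The result has 2 disconnected regions.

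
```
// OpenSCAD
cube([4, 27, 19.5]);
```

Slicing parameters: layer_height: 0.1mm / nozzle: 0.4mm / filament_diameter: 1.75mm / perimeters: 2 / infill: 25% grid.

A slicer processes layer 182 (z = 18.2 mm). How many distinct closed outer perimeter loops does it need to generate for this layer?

1

At z = 18.2 mm: the cube (footprint 4×27) is included at this height. The result has 1 disconnected region.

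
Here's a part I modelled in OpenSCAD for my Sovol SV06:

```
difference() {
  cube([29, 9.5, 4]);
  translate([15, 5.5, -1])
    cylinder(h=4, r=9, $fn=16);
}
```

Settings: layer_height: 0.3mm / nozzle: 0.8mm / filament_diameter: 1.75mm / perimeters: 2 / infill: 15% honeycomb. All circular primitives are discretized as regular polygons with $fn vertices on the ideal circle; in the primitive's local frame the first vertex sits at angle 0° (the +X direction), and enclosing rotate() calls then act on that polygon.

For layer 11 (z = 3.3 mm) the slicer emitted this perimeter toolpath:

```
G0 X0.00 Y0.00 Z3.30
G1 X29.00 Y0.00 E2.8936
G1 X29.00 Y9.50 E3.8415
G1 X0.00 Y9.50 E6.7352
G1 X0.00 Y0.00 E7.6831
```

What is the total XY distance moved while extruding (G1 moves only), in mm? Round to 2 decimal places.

Sum the Euclidean lengths of each G1 segment: total = 77.00 mm.

77.00 mm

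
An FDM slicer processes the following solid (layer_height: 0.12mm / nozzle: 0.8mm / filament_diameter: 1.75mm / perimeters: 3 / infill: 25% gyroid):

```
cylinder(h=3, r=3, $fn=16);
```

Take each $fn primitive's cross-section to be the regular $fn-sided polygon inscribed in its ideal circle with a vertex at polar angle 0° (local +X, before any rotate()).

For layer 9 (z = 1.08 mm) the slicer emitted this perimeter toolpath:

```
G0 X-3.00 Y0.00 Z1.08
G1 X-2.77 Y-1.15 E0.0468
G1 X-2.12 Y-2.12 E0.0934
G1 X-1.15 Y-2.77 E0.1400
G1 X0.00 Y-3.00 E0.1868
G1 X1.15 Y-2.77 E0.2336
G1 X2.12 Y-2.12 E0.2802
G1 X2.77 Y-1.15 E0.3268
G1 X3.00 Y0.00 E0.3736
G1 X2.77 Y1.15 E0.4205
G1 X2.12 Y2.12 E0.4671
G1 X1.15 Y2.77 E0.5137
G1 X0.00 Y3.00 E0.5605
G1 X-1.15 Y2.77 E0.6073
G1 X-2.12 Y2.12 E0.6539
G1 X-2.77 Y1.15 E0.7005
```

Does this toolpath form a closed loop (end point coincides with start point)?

Start point (G0): (-3.00, 0.00). End point (last G1): the path does not return to the start — open.

no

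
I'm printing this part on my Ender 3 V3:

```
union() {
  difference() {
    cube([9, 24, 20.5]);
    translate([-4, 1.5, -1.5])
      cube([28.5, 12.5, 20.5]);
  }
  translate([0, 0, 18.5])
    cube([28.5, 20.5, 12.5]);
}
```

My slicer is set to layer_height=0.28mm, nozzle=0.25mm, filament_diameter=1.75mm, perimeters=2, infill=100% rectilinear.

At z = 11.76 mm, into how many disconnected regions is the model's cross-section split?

2

At z = 11.76 mm: the cube (footprint 9×24) is included at this height; the cube at (-4, 1.5) (footprint 28.5×12.5) is included at this height; Subtracting the remaining from the first: starting from the 9×24 cube, the 28.5×12.5 cube at (-4, 1.5) partially overlaps it — only the 112.50 mm² overlap (of its 356.25 mm²) is removed, clipping the outline — 2 connected regions; the cube does not reach this height (z outside [18.5, 31]); Merging all regions: only that combined region is present, so the union is just that shape — 2 connected regions. The result has 2 disconnected regions.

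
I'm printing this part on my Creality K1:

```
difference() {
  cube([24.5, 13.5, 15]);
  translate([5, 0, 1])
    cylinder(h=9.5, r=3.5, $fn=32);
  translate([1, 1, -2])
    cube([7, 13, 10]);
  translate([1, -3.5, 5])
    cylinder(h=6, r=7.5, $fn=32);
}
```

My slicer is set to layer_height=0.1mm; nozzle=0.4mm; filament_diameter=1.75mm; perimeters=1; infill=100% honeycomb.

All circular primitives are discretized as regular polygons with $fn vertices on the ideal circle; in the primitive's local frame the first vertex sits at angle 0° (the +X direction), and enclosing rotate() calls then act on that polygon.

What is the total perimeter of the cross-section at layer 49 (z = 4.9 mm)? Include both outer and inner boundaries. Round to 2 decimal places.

At z = 4.9 mm: the cube (footprint 24.5×13.5) is included at this height (perimeter 76.00 mm); the r=3.5 cylinder at (5, 0) contributes a regular 32-gon of circumradius 3.5 (perimeter = 2·32·3.500·sin(180°/32) = 21.96 mm); the cube at (1, 1) (footprint 7×13) is included at this height (perimeter 40.00 mm); the cylinder at (1, -3.5) is not intersected at this z (z outside [5, 11]); Subtracting the remaining from the first: starting from the 24.5×13.5 cube, the r=3.5 cylinder at (5, 0) partially overlaps it — only the 19.12 mm² overlap (of its 38.24 mm²) is removed, clipping the outline; the 7×13 cube at (1, 1) partially overlaps it — only the 75.41 mm² overlap (of its 91.00 mm²) is removed, clipping the outline — boundary = 89.77 mm. Overall, the cross-section has 2 separate islands. Total boundary length (outer) = 89.77 mm.

89.77 mm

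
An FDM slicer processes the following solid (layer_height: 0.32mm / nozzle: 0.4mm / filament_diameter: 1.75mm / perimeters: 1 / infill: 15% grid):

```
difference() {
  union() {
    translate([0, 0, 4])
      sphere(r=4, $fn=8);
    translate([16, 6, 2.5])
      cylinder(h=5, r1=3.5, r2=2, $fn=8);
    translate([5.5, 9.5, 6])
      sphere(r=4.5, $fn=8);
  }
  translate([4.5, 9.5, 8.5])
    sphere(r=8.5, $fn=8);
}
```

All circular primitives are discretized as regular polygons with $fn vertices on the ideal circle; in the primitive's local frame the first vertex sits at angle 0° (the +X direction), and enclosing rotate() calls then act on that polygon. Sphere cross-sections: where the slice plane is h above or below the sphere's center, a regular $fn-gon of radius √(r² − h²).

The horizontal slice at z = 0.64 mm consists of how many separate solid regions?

1

At z = 0.64 mm: the r=4 sphere contributes a regular 8-gon of circumradius √(4²−3.36²) = 2.170; the cone at (16, 6) does not reach this height (z outside [2.5, 7.5]); the sphere at (5.5, 9.5) does not reach this height (|z−center|=5.360 > r=4.5); Merging all regions: only the r=4 sphere is present, so the union is just that shape — 1 connected region; the sphere at (4.5, 9.5): section is a regular 8-gon, circumradius = √(r²−h²) = √(8.5²−7.86²) = 3.236; Subtracting the remaining from the first: starting from that combined region, the r=8.5 sphere at (4.5, 9.5) misses the remaining region (no effect) — 1 connected region. The result has 1 disconnected region.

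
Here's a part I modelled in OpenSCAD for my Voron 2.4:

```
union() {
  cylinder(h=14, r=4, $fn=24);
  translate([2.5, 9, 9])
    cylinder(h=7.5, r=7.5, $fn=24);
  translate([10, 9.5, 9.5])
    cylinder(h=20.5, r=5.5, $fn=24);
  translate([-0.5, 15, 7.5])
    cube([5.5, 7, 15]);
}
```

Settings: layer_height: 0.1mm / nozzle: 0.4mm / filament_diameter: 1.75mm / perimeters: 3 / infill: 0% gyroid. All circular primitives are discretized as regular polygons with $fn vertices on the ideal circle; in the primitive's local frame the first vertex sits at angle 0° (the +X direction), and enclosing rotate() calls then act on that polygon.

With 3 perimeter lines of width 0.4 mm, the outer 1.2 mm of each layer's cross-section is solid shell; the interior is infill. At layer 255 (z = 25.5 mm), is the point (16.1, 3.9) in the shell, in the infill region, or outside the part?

At z = 25.5 mm: the cylinder does not reach this height (z outside [0, 14]); the cylinder at (2.5, 9) does not reach this height (z outside [9, 16.5]); the r=5.5 cylinder at (10, 9.5) gives a regular 24-gon of circumradius 5.5 (constant along its height); the cube at (-0.5, 15) is not intersected at this z (z outside [7.5, 22.5]); Combining (union): only the r=5.5 cylinder at (10, 9.5) is present, so the union is just that shape — 1 connected region. Overall, the cross-section is a single solid region. The nearest boundary edge runs (12.75, 4.74)→(13.89, 5.61); distance from the point to it = 2.80 mm. The point is not inside any of the regions above, so it lies outside the cross-section (2.80 mm from the nearest boundary).

outside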